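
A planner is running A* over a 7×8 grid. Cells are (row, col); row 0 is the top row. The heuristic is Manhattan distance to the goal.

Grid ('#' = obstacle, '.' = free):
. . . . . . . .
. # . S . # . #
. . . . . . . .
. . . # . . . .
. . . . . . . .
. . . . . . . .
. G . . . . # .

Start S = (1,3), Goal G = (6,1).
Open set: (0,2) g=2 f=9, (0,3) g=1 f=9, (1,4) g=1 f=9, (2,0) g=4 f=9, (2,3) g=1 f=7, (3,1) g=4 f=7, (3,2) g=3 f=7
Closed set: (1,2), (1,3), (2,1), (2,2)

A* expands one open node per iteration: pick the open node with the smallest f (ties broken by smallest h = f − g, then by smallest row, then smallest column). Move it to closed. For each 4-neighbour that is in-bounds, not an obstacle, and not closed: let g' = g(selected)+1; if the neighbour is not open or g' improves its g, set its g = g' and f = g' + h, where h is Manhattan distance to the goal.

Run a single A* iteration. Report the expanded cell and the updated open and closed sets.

step 1: expand (3,1) (f=7, h=3) → closed; open now [(0,2) g=2 f=9, (0,3) g=1 f=9, (1,4) g=1 f=9, (2,0) g=4 f=9, (2,3) g=1 f=7, (3,0) g=5 f=9, (3,2) g=3 f=7, (4,1) g=5 f=7]

expanded=(3,1); open=[(0,2) g=2 f=9, (0,3) g=1 f=9, (1,4) g=1 f=9, (2,0) g=4 f=9, (2,3) g=1 f=7, (3,0) g=5 f=9, (3,2) g=3 f=7, (4,1) g=5 f=7]; closed=[(1,2), (1,3), (2,1), (2,2), (3,1)]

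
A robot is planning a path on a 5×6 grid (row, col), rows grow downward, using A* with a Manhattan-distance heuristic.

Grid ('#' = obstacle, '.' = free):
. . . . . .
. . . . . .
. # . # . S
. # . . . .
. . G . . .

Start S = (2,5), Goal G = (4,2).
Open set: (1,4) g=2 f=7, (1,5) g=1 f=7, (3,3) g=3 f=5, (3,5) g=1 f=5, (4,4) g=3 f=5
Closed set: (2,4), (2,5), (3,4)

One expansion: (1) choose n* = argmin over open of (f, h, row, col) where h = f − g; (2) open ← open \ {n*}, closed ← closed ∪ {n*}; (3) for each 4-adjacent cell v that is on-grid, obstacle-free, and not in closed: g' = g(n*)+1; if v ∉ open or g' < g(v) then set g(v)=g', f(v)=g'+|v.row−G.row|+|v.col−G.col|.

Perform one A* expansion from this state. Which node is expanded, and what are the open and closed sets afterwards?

expanded=(3,3); open=[(1,4) g=2 f=7, (1,5) g=1 f=7, (3,2) g=4 f=5, (3,5) g=1 f=5, (4,3) g=4 f=5, (4,4) g=3 f=5]; closed=[(2,4), (2,5), (3,3), (3,4)]

step 1: expand (3,3) (f=5, h=2) → closed; open now [(1,4) g=2 f=7, (1,5) g=1 f=7, (3,2) g=4 f=5, (3,5) g=1 f=5, (4,3) g=4 f=5, (4,4) g=3 f=5]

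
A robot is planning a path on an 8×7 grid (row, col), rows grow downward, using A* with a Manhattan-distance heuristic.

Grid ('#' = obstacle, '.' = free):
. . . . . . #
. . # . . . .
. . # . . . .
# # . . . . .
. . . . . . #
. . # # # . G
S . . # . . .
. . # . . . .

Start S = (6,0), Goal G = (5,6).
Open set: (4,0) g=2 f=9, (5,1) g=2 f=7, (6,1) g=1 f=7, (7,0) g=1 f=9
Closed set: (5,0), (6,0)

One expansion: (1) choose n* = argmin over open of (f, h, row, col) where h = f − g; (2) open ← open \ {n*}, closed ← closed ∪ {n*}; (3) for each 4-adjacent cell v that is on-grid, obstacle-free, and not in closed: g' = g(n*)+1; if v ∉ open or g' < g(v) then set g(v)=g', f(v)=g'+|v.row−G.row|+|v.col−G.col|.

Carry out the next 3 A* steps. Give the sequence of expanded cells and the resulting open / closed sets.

order=[(5,1) → (6,1) → (6,2)]; open=[(4,0) g=2 f=9, (4,1) g=3 f=9, (7,0) g=1 f=9, (7,1) g=2 f=9]; closed=[(5,0), (5,1), (6,0), (6,1), (6,2)]

step 1: expand (5,1) (f=7, h=5) → closed; open now [(4,0) g=2 f=9, (4,1) g=3 f=9, (6,1) g=1 f=7, (7,0) g=1 f=9]
step 2: expand (6,1) (f=7, h=6) → closed; open now [(4,0) g=2 f=9, (4,1) g=3 f=9, (6,2) g=2 f=7, (7,0) g=1 f=9, (7,1) g=2 f=9]
step 3: expand (6,2) (f=7, h=5) → closed; open now [(4,0) g=2 f=9, (4,1) g=3 f=9, (7,0) g=1 f=9, (7,1) g=2 f=9]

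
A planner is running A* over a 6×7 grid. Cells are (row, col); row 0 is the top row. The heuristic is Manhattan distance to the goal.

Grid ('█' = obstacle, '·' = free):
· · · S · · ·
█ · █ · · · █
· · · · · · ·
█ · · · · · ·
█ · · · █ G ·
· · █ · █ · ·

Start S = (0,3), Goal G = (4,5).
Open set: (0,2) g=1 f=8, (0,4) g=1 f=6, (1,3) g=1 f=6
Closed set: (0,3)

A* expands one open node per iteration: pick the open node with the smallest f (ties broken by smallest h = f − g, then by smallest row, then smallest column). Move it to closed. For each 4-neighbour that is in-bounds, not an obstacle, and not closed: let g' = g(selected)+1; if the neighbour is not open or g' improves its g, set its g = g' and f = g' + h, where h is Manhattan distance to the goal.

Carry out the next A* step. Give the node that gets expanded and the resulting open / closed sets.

expanded=(0,4); open=[(0,2) g=1 f=8, (0,5) g=2 f=6, (1,3) g=1 f=6, (1,4) g=2 f=6]; closed=[(0,3), (0,4)]

step 1: expand (0,4) (f=6, h=5) → closed; open now [(0,2) g=1 f=8, (0,5) g=2 f=6, (1,3) g=1 f=6, (1,4) g=2 f=6]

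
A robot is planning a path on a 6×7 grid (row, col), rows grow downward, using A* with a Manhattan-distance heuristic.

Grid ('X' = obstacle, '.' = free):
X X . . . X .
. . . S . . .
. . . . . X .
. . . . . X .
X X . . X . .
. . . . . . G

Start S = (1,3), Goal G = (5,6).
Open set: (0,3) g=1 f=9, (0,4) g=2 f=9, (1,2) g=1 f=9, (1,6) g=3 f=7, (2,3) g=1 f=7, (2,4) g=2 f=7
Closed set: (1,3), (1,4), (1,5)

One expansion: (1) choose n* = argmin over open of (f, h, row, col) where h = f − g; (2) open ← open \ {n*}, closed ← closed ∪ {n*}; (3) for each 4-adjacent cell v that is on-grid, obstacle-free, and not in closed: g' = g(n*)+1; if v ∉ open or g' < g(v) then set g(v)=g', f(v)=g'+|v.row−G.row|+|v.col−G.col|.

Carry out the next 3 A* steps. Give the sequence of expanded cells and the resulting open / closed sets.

step 1: expand (1,6) (f=7, h=4) → closed; open now [(0,3) g=1 f=9, (0,4) g=2 f=9, (0,6) g=4 f=9, (1,2) g=1 f=9, (2,3) g=1 f=7, (2,4) g=2 f=7, (2,6) g=4 f=7]
step 2: expand (2,6) (f=7, h=3) → closed; open now [(0,3) g=1 f=9, (0,4) g=2 f=9, (0,6) g=4 f=9, (1,2) g=1 f=9, (2,3) g=1 f=7, (2,4) g=2 f=7, (3,6) g=5 f=7]
step 3: expand (3,6) (f=7, h=2) → closed; open now [(0,3) g=1 f=9, (0,4) g=2 f=9, (0,6) g=4 f=9, (1,2) g=1 f=9, (2,3) g=1 f=7, (2,4) g=2 f=7, (4,6) g=6 f=7]

order=[(1,6) → (2,6) → (3,6)]; open=[(0,3) g=1 f=9, (0,4) g=2 f=9, (0,6) g=4 f=9, (1,2) g=1 f=9, (2,3) g=1 f=7, (2,4) g=2 f=7, (4,6) g=6 f=7]; closed=[(1,3), (1,4), (1,5), (1,6), (2,6), (3,6)]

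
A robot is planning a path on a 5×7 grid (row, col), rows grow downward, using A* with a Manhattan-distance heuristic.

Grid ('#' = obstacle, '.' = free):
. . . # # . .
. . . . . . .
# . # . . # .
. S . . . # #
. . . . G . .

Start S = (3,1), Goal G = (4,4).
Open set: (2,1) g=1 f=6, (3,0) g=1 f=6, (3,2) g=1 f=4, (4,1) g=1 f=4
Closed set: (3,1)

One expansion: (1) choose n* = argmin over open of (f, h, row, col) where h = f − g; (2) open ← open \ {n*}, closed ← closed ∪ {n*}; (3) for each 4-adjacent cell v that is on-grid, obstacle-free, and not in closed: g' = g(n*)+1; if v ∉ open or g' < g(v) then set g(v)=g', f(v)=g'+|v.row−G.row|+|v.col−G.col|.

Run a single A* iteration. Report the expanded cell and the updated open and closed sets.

step 1: expand (3,2) (f=4, h=3) → closed; open now [(2,1) g=1 f=6, (3,0) g=1 f=6, (3,3) g=2 f=4, (4,1) g=1 f=4, (4,2) g=2 f=4]

expanded=(3,2); open=[(2,1) g=1 f=6, (3,0) g=1 f=6, (3,3) g=2 f=4, (4,1) g=1 f=4, (4,2) g=2 f=4]; closed=[(3,1), (3,2)]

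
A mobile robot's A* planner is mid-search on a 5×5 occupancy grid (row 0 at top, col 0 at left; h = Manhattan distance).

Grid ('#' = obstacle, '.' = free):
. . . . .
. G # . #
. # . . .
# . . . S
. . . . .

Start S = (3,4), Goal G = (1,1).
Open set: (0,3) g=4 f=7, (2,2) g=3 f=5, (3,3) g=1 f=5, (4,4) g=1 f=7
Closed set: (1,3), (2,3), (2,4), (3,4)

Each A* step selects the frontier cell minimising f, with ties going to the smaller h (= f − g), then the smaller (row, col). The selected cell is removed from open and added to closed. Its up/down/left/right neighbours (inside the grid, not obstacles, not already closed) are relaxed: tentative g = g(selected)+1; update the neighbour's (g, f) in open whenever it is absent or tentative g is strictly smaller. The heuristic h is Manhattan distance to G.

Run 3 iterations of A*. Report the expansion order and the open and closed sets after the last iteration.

step 1: expand (2,2) (f=5, h=2) → closed; open now [(0,3) g=4 f=7, (3,2) g=4 f=7, (3,3) g=1 f=5, (4,4) g=1 f=7]
step 2: expand (3,3) (f=5, h=4) → closed; open now [(0,3) g=4 f=7, (3,2) g=2 f=5, (4,3) g=2 f=7, (4,4) g=1 f=7]
step 3: expand (3,2) (f=5, h=3) → closed; open now [(0,3) g=4 f=7, (3,1) g=3 f=5, (4,2) g=3 f=7, (4,3) g=2 f=7, (4,4) g=1 f=7]

order=[(2,2) → (3,3) → (3,2)]; open=[(0,3) g=4 f=7, (3,1) g=3 f=5, (4,2) g=3 f=7, (4,3) g=2 f=7, (4,4) g=1 f=7]; closed=[(1,3), (2,2), (2,3), (2,4), (3,2), (3,3), (3,4)]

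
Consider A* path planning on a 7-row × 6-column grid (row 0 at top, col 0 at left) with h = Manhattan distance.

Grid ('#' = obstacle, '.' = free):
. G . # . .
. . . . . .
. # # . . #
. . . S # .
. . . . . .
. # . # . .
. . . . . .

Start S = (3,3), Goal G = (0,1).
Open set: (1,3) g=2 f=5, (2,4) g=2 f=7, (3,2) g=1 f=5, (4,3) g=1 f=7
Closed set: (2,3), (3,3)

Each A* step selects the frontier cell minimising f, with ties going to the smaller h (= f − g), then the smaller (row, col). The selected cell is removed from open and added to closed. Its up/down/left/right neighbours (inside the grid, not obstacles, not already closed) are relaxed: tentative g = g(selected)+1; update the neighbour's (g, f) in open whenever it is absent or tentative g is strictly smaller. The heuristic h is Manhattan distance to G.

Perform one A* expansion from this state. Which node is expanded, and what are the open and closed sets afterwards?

expanded=(1,3); open=[(1,2) g=3 f=5, (1,4) g=3 f=7, (2,4) g=2 f=7, (3,2) g=1 f=5, (4,3) g=1 f=7]; closed=[(1,3), (2,3), (3,3)]

step 1: expand (1,3) (f=5, h=3) → closed; open now [(1,2) g=3 f=5, (1,4) g=3 f=7, (2,4) g=2 f=7, (3,2) g=1 f=5, (4,3) g=1 f=7]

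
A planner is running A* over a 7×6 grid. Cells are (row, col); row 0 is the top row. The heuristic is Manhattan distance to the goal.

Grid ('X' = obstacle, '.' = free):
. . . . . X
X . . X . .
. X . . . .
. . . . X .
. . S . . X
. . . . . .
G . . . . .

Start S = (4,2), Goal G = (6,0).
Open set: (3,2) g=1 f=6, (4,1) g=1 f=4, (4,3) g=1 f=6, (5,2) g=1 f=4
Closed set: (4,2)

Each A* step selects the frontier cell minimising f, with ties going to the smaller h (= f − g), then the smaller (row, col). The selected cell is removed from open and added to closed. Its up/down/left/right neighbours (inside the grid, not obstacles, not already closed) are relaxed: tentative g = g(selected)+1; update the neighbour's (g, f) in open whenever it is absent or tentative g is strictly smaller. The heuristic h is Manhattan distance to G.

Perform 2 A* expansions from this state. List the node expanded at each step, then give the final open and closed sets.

order=[(4,1) → (4,0)]; open=[(3,0) g=3 f=6, (3,1) g=2 f=6, (3,2) g=1 f=6, (4,3) g=1 f=6, (5,0) g=3 f=4, (5,1) g=2 f=4, (5,2) g=1 f=4]; closed=[(4,0), (4,1), (4,2)]

step 1: expand (4,1) (f=4, h=3) → closed; open now [(3,1) g=2 f=6, (3,2) g=1 f=6, (4,0) g=2 f=4, (4,3) g=1 f=6, (5,1) g=2 f=4, (5,2) g=1 f=4]
step 2: expand (4,0) (f=4, h=2) → closed; open now [(3,0) g=3 f=6, (3,1) g=2 f=6, (3,2) g=1 f=6, (4,3) g=1 f=6, (5,0) g=3 f=4, (5,1) g=2 f=4, (5,2) g=1 f=4]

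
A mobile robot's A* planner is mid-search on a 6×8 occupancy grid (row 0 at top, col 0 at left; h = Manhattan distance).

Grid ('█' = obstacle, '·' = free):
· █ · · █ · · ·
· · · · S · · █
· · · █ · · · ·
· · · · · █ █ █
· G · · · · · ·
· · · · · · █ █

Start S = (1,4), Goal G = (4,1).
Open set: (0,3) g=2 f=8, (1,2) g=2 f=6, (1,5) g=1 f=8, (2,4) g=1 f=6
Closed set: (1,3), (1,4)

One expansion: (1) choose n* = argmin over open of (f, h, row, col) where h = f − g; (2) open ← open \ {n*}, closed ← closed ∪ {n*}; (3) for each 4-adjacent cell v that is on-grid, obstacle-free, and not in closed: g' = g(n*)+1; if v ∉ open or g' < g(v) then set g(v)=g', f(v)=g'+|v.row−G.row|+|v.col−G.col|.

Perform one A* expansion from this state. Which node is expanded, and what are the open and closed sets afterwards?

expanded=(1,2); open=[(0,2) g=3 f=8, (0,3) g=2 f=8, (1,1) g=3 f=6, (1,5) g=1 f=8, (2,2) g=3 f=6, (2,4) g=1 f=6]; closed=[(1,2), (1,3), (1,4)]

step 1: expand (1,2) (f=6, h=4) → closed; open now [(0,2) g=3 f=8, (0,3) g=2 f=8, (1,1) g=3 f=6, (1,5) g=1 f=8, (2,2) g=3 f=6, (2,4) g=1 f=6]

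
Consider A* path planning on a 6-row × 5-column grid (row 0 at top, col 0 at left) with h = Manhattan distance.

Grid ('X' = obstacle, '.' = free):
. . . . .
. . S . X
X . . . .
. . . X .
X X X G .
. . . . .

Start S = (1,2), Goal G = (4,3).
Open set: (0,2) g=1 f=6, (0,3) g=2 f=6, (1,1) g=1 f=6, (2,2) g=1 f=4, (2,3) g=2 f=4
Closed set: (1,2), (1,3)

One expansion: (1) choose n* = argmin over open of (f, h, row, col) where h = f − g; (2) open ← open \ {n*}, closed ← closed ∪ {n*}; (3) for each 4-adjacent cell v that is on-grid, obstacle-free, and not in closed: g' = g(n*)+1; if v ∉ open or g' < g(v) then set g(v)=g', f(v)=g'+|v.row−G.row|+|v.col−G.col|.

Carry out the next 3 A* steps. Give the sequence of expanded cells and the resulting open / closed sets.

step 1: expand (2,3) (f=4, h=2) → closed; open now [(0,2) g=1 f=6, (0,3) g=2 f=6, (1,1) g=1 f=6, (2,2) g=1 f=4, (2,4) g=3 f=6]
step 2: expand (2,2) (f=4, h=3) → closed; open now [(0,2) g=1 f=6, (0,3) g=2 f=6, (1,1) g=1 f=6, (2,1) g=2 f=6, (2,4) g=3 f=6, (3,2) g=2 f=4]
step 3: expand (3,2) (f=4, h=2) → closed; open now [(0,2) g=1 f=6, (0,3) g=2 f=6, (1,1) g=1 f=6, (2,1) g=2 f=6, (2,4) g=3 f=6, (3,1) g=3 f=6]

order=[(2,3) → (2,2) → (3,2)]; open=[(0,2) g=1 f=6, (0,3) g=2 f=6, (1,1) g=1 f=6, (2,1) g=2 f=6, (2,4) g=3 f=6, (3,1) g=3 f=6]; closed=[(1,2), (1,3), (2,2), (2,3), (3,2)]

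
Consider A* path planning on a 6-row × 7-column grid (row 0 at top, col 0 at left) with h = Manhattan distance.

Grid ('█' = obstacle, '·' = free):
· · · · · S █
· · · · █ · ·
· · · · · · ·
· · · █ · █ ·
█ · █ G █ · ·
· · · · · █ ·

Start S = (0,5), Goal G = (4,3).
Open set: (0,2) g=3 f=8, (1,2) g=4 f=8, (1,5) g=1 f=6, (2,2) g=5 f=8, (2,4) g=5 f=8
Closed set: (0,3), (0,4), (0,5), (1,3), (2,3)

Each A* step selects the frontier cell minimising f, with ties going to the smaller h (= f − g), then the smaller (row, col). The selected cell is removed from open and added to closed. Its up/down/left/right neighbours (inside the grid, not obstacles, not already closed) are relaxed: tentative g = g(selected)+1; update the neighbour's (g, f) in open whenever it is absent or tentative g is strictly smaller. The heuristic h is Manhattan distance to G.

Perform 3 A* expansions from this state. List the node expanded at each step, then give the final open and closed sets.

step 1: expand (1,5) (f=6, h=5) → closed; open now [(0,2) g=3 f=8, (1,2) g=4 f=8, (1,6) g=2 f=8, (2,2) g=5 f=8, (2,4) g=5 f=8, (2,5) g=2 f=6]
step 2: expand (2,5) (f=6, h=4) → closed; open now [(0,2) g=3 f=8, (1,2) g=4 f=8, (1,6) g=2 f=8, (2,2) g=5 f=8, (2,4) g=3 f=6, (2,6) g=3 f=8]
step 3: expand (2,4) (f=6, h=3) → closed; open now [(0,2) g=3 f=8, (1,2) g=4 f=8, (1,6) g=2 f=8, (2,2) g=5 f=8, (2,6) g=3 f=8, (3,4) g=4 f=6]

order=[(1,5) → (2,5) → (2,4)]; open=[(0,2) g=3 f=8, (1,2) g=4 f=8, (1,6) g=2 f=8, (2,2) g=5 f=8, (2,6) g=3 f=8, (3,4) g=4 f=6]; closed=[(0,3), (0,4), (0,5), (1,3), (1,5), (2,3), (2,4), (2,5)]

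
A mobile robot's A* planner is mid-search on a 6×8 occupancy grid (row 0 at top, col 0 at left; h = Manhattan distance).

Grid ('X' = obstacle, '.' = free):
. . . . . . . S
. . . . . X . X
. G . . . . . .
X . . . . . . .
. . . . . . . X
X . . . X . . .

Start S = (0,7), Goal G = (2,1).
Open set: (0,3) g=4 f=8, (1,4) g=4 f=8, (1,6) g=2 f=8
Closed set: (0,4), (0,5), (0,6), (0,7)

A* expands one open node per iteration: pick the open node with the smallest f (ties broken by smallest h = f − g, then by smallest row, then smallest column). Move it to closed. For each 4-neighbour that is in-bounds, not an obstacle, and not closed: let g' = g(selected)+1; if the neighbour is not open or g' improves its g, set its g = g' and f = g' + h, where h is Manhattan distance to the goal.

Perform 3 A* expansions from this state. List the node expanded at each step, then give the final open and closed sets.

order=[(0,3) → (0,2) → (0,1)]; open=[(0,0) g=7 f=10, (1,1) g=7 f=8, (1,2) g=6 f=8, (1,3) g=5 f=8, (1,4) g=4 f=8, (1,6) g=2 f=8]; closed=[(0,1), (0,2), (0,3), (0,4), (0,5), (0,6), (0,7)]

step 1: expand (0,3) (f=8, h=4) → closed; open now [(0,2) g=5 f=8, (1,3) g=5 f=8, (1,4) g=4 f=8, (1,6) g=2 f=8]
step 2: expand (0,2) (f=8, h=3) → closed; open now [(0,1) g=6 f=8, (1,2) g=6 f=8, (1,3) g=5 f=8, (1,4) g=4 f=8, (1,6) g=2 f=8]
step 3: expand (0,1) (f=8, h=2) → closed; open now [(0,0) g=7 f=10, (1,1) g=7 f=8, (1,2) g=6 f=8, (1,3) g=5 f=8, (1,4) g=4 f=8, (1,6) g=2 f=8]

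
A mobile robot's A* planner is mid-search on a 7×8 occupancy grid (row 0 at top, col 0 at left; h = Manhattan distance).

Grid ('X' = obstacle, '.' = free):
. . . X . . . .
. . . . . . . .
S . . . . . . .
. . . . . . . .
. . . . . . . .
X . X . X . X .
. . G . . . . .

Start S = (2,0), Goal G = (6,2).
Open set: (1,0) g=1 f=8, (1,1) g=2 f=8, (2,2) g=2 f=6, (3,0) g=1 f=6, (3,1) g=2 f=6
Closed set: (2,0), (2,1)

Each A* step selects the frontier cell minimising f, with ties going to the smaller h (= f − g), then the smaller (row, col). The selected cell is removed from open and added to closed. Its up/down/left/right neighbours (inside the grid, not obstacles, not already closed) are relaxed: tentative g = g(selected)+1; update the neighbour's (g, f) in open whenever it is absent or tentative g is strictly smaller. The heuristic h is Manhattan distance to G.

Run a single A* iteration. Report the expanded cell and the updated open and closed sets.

step 1: expand (2,2) (f=6, h=4) → closed; open now [(1,0) g=1 f=8, (1,1) g=2 f=8, (1,2) g=3 f=8, (2,3) g=3 f=8, (3,0) g=1 f=6, (3,1) g=2 f=6, (3,2) g=3 f=6]

expanded=(2,2); open=[(1,0) g=1 f=8, (1,1) g=2 f=8, (1,2) g=3 f=8, (2,3) g=3 f=8, (3,0) g=1 f=6, (3,1) g=2 f=6, (3,2) g=3 f=6]; closed=[(2,0), (2,1), (2,2)]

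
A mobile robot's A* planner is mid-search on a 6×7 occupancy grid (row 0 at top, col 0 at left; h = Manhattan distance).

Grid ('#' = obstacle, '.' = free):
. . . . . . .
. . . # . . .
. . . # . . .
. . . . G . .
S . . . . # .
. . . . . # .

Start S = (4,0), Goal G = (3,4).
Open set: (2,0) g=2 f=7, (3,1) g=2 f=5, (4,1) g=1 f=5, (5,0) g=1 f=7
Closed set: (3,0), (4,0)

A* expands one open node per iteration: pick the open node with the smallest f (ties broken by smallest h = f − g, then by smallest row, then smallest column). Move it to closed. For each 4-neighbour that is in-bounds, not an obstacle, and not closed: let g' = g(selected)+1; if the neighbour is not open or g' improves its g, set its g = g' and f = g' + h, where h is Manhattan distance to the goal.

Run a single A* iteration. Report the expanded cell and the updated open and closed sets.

step 1: expand (3,1) (f=5, h=3) → closed; open now [(2,0) g=2 f=7, (2,1) g=3 f=7, (3,2) g=3 f=5, (4,1) g=1 f=5, (5,0) g=1 f=7]

expanded=(3,1); open=[(2,0) g=2 f=7, (2,1) g=3 f=7, (3,2) g=3 f=5, (4,1) g=1 f=5, (5,0) g=1 f=7]; closed=[(3,0), (3,1), (4,0)]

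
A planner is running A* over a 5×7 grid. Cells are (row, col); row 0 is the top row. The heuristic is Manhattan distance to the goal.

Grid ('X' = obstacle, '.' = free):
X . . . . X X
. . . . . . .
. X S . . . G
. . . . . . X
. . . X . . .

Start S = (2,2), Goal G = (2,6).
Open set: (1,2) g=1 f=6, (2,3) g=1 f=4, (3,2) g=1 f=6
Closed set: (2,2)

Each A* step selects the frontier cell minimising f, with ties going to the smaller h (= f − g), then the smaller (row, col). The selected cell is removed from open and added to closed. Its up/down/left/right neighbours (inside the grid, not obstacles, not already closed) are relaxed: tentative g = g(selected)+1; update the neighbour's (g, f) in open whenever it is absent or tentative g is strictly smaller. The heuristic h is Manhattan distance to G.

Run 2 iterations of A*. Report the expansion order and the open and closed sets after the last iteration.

order=[(2,3) → (2,4)]; open=[(1,2) g=1 f=6, (1,3) g=2 f=6, (1,4) g=3 f=6, (2,5) g=3 f=4, (3,2) g=1 f=6, (3,3) g=2 f=6, (3,4) g=3 f=6]; closed=[(2,2), (2,3), (2,4)]

step 1: expand (2,3) (f=4, h=3) → closed; open now [(1,2) g=1 f=6, (1,3) g=2 f=6, (2,4) g=2 f=4, (3,2) g=1 f=6, (3,3) g=2 f=6]
step 2: expand (2,4) (f=4, h=2) → closed; open now [(1,2) g=1 f=6, (1,3) g=2 f=6, (1,4) g=3 f=6, (2,5) g=3 f=4, (3,2) g=1 f=6, (3,3) g=2 f=6, (3,4) g=3 f=6]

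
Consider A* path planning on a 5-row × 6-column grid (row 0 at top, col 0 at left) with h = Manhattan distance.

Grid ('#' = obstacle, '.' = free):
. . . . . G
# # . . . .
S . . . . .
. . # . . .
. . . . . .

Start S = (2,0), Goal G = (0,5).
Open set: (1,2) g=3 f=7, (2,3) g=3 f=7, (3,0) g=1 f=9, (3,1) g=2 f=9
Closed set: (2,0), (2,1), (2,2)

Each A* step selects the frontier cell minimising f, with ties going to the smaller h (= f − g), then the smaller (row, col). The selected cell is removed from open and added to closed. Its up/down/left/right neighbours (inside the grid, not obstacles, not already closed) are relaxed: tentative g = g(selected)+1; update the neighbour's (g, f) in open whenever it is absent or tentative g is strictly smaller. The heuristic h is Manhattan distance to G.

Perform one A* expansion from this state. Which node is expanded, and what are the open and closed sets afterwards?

step 1: expand (1,2) (f=7, h=4) → closed; open now [(0,2) g=4 f=7, (1,3) g=4 f=7, (2,3) g=3 f=7, (3,0) g=1 f=9, (3,1) g=2 f=9]

expanded=(1,2); open=[(0,2) g=4 f=7, (1,3) g=4 f=7, (2,3) g=3 f=7, (3,0) g=1 f=9, (3,1) g=2 f=9]; closed=[(1,2), (2,0), (2,1), (2,2)]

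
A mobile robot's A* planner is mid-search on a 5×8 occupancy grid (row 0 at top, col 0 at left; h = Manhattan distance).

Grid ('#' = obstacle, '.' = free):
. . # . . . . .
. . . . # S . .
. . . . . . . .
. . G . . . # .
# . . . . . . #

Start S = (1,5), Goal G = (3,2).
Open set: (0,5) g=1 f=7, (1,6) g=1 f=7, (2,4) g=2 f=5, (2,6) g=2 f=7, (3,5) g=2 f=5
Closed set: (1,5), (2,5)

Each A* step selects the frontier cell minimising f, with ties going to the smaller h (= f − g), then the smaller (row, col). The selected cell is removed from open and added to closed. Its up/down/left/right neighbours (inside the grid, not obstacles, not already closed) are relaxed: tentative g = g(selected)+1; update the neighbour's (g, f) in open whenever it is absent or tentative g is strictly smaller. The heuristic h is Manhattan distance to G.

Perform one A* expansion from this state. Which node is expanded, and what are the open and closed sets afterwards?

expanded=(2,4); open=[(0,5) g=1 f=7, (1,6) g=1 f=7, (2,3) g=3 f=5, (2,6) g=2 f=7, (3,4) g=3 f=5, (3,5) g=2 f=5]; closed=[(1,5), (2,4), (2,5)]

step 1: expand (2,4) (f=5, h=3) → closed; open now [(0,5) g=1 f=7, (1,6) g=1 f=7, (2,3) g=3 f=5, (2,6) g=2 f=7, (3,4) g=3 f=5, (3,5) g=2 f=5]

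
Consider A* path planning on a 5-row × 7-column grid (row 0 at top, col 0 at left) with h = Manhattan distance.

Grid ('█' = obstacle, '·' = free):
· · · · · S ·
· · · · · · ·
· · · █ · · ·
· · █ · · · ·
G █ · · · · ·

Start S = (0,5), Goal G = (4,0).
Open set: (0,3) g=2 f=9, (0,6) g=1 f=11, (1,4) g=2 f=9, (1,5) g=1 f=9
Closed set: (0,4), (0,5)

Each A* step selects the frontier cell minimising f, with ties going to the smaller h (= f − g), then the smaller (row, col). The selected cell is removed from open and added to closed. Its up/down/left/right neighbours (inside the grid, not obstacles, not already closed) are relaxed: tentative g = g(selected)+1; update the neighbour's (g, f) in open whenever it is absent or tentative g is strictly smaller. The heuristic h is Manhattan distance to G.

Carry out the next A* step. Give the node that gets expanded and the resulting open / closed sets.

expanded=(0,3); open=[(0,2) g=3 f=9, (0,6) g=1 f=11, (1,3) g=3 f=9, (1,4) g=2 f=9, (1,5) g=1 f=9]; closed=[(0,3), (0,4), (0,5)]

step 1: expand (0,3) (f=9, h=7) → closed; open now [(0,2) g=3 f=9, (0,6) g=1 f=11, (1,3) g=3 f=9, (1,4) g=2 f=9, (1,5) g=1 f=9]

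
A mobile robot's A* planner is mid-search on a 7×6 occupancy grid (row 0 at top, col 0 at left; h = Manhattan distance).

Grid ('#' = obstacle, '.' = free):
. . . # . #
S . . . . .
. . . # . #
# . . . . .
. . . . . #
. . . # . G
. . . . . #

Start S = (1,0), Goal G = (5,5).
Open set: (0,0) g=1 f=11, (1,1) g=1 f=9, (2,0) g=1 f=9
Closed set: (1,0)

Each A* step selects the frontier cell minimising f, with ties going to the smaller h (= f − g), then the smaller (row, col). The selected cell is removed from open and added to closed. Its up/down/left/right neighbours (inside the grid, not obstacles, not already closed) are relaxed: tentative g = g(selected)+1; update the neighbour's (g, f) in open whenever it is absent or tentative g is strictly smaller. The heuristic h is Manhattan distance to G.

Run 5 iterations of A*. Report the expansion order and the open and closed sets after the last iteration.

order=[(1,1) → (1,2) → (1,3) → (1,4) → (1,5)]; open=[(0,0) g=1 f=11, (0,1) g=2 f=11, (0,2) g=3 f=11, (0,4) g=5 f=11, (2,0) g=1 f=9, (2,1) g=2 f=9, (2,2) g=3 f=9, (2,4) g=5 f=9]; closed=[(1,0), (1,1), (1,2), (1,3), (1,4), (1,5)]

step 1: expand (1,1) (f=9, h=8) → closed; open now [(0,0) g=1 f=11, (0,1) g=2 f=11, (1,2) g=2 f=9, (2,0) g=1 f=9, (2,1) g=2 f=9]
step 2: expand (1,2) (f=9, h=7) → closed; open now [(0,0) g=1 f=11, (0,1) g=2 f=11, (0,2) g=3 f=11, (1,3) g=3 f=9, (2,0) g=1 f=9, (2,1) g=2 f=9, (2,2) g=3 f=9]
step 3: expand (1,3) (f=9, h=6) → closed; open now [(0,0) g=1 f=11, (0,1) g=2 f=11, (0,2) g=3 f=11, (1,4) g=4 f=9, (2,0) g=1 f=9, (2,1) g=2 f=9, (2,2) g=3 f=9]
step 4: expand (1,4) (f=9, h=5) → closed; open now [(0,0) g=1 f=11, (0,1) g=2 f=11, (0,2) g=3 f=11, (0,4) g=5 f=11, (1,5) g=5 f=9, (2,0) g=1 f=9, (2,1) g=2 f=9, (2,2) g=3 f=9, (2,4) g=5 f=9]
step 5: expand (1,5) (f=9, h=4) → closed; open now [(0,0) g=1 f=11, (0,1) g=2 f=11, (0,2) g=3 f=11, (0,4) g=5 f=11, (2,0) g=1 f=9, (2,1) g=2 f=9, (2,2) g=3 f=9, (2,4) g=5 f=9]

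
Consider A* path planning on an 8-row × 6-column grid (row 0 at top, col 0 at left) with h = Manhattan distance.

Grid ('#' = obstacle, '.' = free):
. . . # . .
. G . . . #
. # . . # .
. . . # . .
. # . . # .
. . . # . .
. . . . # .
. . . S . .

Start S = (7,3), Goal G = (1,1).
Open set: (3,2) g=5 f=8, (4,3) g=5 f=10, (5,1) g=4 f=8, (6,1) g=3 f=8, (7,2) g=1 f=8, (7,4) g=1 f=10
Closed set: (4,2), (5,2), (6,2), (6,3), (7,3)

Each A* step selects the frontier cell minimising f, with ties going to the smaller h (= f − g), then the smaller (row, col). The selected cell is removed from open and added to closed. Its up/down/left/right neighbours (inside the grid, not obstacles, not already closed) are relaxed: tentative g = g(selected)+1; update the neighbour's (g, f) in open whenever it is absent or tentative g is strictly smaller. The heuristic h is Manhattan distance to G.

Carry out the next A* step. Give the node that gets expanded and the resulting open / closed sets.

expanded=(3,2); open=[(2,2) g=6 f=8, (3,1) g=6 f=8, (4,3) g=5 f=10, (5,1) g=4 f=8, (6,1) g=3 f=8, (7,2) g=1 f=8, (7,4) g=1 f=10]; closed=[(3,2), (4,2), (5,2), (6,2), (6,3), (7,3)]

step 1: expand (3,2) (f=8, h=3) → closed; open now [(2,2) g=6 f=8, (3,1) g=6 f=8, (4,3) g=5 f=10, (5,1) g=4 f=8, (6,1) g=3 f=8, (7,2) g=1 f=8, (7,4) g=1 f=10]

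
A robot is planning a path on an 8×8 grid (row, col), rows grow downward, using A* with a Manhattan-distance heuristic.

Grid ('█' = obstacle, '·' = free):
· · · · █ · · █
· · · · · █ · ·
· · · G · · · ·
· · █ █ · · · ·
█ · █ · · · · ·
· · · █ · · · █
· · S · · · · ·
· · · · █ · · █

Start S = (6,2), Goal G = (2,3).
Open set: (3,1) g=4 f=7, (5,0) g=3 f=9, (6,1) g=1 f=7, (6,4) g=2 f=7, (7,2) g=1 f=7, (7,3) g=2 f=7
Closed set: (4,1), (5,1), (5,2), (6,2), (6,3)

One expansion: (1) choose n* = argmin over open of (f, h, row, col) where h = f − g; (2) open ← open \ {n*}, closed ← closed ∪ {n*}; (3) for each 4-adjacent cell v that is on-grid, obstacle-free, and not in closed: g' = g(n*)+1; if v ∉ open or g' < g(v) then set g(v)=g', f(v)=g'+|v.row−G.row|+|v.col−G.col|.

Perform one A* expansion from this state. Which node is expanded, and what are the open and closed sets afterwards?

expanded=(3,1); open=[(2,1) g=5 f=7, (3,0) g=5 f=9, (5,0) g=3 f=9, (6,1) g=1 f=7, (6,4) g=2 f=7, (7,2) g=1 f=7, (7,3) g=2 f=7]; closed=[(3,1), (4,1), (5,1), (5,2), (6,2), (6,3)]

step 1: expand (3,1) (f=7, h=3) → closed; open now [(2,1) g=5 f=7, (3,0) g=5 f=9, (5,0) g=3 f=9, (6,1) g=1 f=7, (6,4) g=2 f=7, (7,2) g=1 f=7, (7,3) g=2 f=7]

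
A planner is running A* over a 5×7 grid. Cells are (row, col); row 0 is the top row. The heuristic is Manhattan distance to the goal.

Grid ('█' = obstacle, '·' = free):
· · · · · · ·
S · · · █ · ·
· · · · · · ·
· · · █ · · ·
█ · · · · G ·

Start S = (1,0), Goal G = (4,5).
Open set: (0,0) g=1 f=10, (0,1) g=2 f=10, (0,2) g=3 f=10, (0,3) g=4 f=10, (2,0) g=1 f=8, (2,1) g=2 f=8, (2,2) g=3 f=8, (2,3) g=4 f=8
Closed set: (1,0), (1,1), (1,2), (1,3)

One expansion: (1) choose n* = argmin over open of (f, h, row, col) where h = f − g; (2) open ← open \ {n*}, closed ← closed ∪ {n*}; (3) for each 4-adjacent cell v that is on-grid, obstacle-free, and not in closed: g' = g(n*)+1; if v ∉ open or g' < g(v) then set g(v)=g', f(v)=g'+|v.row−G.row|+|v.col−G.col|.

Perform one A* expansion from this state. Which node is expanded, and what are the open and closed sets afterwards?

expanded=(2,3); open=[(0,0) g=1 f=10, (0,1) g=2 f=10, (0,2) g=3 f=10, (0,3) g=4 f=10, (2,0) g=1 f=8, (2,1) g=2 f=8, (2,2) g=3 f=8, (2,4) g=5 f=8]; closed=[(1,0), (1,1), (1,2), (1,3), (2,3)]

step 1: expand (2,3) (f=8, h=4) → closed; open now [(0,0) g=1 f=10, (0,1) g=2 f=10, (0,2) g=3 f=10, (0,3) g=4 f=10, (2,0) g=1 f=8, (2,1) g=2 f=8, (2,2) g=3 f=8, (2,4) g=5 f=8]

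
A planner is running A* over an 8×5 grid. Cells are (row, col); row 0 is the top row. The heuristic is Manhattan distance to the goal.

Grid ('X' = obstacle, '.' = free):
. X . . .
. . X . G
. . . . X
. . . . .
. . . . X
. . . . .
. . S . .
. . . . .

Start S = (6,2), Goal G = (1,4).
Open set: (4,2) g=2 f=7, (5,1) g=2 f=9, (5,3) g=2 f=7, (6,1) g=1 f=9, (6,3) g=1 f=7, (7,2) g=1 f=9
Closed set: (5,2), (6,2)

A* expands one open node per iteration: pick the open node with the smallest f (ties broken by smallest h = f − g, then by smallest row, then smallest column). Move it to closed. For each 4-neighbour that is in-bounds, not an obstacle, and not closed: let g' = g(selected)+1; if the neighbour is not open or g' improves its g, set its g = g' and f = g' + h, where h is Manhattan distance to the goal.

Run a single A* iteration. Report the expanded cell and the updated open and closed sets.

step 1: expand (4,2) (f=7, h=5) → closed; open now [(3,2) g=3 f=7, (4,1) g=3 f=9, (4,3) g=3 f=7, (5,1) g=2 f=9, (5,3) g=2 f=7, (6,1) g=1 f=9, (6,3) g=1 f=7, (7,2) g=1 f=9]

expanded=(4,2); open=[(3,2) g=3 f=7, (4,1) g=3 f=9, (4,3) g=3 f=7, (5,1) g=2 f=9, (5,3) g=2 f=7, (6,1) g=1 f=9, (6,3) g=1 f=7, (7,2) g=1 f=9]; closed=[(4,2), (5,2), (6,2)]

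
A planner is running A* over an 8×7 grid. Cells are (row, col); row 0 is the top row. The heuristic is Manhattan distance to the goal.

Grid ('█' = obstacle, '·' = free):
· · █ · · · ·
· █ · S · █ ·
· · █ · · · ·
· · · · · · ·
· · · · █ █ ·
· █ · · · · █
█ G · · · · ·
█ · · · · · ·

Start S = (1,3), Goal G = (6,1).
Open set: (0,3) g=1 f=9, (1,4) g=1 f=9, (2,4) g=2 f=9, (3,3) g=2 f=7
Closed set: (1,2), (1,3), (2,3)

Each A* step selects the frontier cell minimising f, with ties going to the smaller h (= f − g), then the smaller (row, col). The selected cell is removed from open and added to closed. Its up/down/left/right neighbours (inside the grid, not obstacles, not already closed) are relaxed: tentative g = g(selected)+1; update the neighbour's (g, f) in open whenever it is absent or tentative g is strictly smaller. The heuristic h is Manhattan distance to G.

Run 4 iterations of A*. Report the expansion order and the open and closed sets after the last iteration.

step 1: expand (3,3) (f=7, h=5) → closed; open now [(0,3) g=1 f=9, (1,4) g=1 f=9, (2,4) g=2 f=9, (3,2) g=3 f=7, (3,4) g=3 f=9, (4,3) g=3 f=7]
step 2: expand (3,2) (f=7, h=4) → closed; open now [(0,3) g=1 f=9, (1,4) g=1 f=9, (2,4) g=2 f=9, (3,1) g=4 f=7, (3,4) g=3 f=9, (4,2) g=4 f=7, (4,3) g=3 f=7]
step 3: expand (3,1) (f=7, h=3) → closed; open now [(0,3) g=1 f=9, (1,4) g=1 f=9, (2,1) g=5 f=9, (2,4) g=2 f=9, (3,0) g=5 f=9, (3,4) g=3 f=9, (4,1) g=5 f=7, (4,2) g=4 f=7, (4,3) g=3 f=7]
step 4: expand (4,1) (f=7, h=2) → closed; open now [(0,3) g=1 f=9, (1,4) g=1 f=9, (2,1) g=5 f=9, (2,4) g=2 f=9, (3,0) g=5 f=9, (3,4) g=3 f=9, (4,0) g=6 f=9, (4,2) g=4 f=7, (4,3) g=3 f=7]

order=[(3,3) → (3,2) → (3,1) → (4,1)]; open=[(0,3) g=1 f=9, (1,4) g=1 f=9, (2,1) g=5 f=9, (2,4) g=2 f=9, (3,0) g=5 f=9, (3,4) g=3 f=9, (4,0) g=6 f=9, (4,2) g=4 f=7, (4,3) g=3 f=7]; closed=[(1,2), (1,3), (2,3), (3,1), (3,2), (3,3), (4,1)]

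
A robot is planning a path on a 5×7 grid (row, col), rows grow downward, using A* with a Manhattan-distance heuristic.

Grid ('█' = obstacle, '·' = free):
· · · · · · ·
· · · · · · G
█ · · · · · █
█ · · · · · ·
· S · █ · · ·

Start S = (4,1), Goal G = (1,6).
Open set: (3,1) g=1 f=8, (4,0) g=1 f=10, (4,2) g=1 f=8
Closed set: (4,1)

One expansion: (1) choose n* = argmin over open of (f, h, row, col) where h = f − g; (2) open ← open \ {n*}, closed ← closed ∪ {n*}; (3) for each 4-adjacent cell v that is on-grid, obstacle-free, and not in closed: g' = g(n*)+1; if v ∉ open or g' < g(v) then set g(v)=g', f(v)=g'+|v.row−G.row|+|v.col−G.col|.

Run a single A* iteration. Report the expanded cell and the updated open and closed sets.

expanded=(3,1); open=[(2,1) g=2 f=8, (3,2) g=2 f=8, (4,0) g=1 f=10, (4,2) g=1 f=8]; closed=[(3,1), (4,1)]

step 1: expand (3,1) (f=8, h=7) → closed; open now [(2,1) g=2 f=8, (3,2) g=2 f=8, (4,0) g=1 f=10, (4,2) g=1 f=8]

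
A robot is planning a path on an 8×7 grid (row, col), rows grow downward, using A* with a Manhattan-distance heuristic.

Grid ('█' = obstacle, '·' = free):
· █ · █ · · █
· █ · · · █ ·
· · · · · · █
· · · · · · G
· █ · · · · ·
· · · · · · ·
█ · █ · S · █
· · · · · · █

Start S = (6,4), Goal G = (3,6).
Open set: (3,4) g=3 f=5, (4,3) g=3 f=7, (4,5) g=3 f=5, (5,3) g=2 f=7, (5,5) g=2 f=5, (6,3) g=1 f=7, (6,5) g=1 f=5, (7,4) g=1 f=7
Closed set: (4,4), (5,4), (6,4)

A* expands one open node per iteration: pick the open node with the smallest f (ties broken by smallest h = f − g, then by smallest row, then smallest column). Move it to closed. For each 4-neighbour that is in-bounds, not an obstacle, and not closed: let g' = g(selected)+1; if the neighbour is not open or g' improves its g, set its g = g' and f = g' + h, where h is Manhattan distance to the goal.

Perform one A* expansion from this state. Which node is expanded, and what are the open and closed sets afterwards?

step 1: expand (3,4) (f=5, h=2) → closed; open now [(2,4) g=4 f=7, (3,3) g=4 f=7, (3,5) g=4 f=5, (4,3) g=3 f=7, (4,5) g=3 f=5, (5,3) g=2 f=7, (5,5) g=2 f=5, (6,3) g=1 f=7, (6,5) g=1 f=5, (7,4) g=1 f=7]

expanded=(3,4); open=[(2,4) g=4 f=7, (3,3) g=4 f=7, (3,5) g=4 f=5, (4,3) g=3 f=7, (4,5) g=3 f=5, (5,3) g=2 f=7, (5,5) g=2 f=5, (6,3) g=1 f=7, (6,5) g=1 f=5, (7,4) g=1 f=7]; closed=[(3,4), (4,4), (5,4), (6,4)]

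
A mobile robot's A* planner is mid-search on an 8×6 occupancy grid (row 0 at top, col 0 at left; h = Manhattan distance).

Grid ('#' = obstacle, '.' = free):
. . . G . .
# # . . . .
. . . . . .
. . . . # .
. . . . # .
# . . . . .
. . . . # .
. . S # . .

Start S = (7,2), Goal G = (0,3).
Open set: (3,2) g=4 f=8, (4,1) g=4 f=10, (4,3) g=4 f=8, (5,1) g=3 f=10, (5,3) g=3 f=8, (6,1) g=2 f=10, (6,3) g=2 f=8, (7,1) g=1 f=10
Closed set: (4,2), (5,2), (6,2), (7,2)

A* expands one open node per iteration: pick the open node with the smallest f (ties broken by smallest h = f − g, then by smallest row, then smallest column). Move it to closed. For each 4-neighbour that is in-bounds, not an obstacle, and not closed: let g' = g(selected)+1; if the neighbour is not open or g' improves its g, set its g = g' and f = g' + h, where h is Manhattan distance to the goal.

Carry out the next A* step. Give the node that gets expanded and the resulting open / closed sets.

step 1: expand (3,2) (f=8, h=4) → closed; open now [(2,2) g=5 f=8, (3,1) g=5 f=10, (3,3) g=5 f=8, (4,1) g=4 f=10, (4,3) g=4 f=8, (5,1) g=3 f=10, (5,3) g=3 f=8, (6,1) g=2 f=10, (6,3) g=2 f=8, (7,1) g=1 f=10]

expanded=(3,2); open=[(2,2) g=5 f=8, (3,1) g=5 f=10, (3,3) g=5 f=8, (4,1) g=4 f=10, (4,3) g=4 f=8, (5,1) g=3 f=10, (5,3) g=3 f=8, (6,1) g=2 f=10, (6,3) g=2 f=8, (7,1) g=1 f=10]; closed=[(3,2), (4,2), (5,2), (6,2), (7,2)]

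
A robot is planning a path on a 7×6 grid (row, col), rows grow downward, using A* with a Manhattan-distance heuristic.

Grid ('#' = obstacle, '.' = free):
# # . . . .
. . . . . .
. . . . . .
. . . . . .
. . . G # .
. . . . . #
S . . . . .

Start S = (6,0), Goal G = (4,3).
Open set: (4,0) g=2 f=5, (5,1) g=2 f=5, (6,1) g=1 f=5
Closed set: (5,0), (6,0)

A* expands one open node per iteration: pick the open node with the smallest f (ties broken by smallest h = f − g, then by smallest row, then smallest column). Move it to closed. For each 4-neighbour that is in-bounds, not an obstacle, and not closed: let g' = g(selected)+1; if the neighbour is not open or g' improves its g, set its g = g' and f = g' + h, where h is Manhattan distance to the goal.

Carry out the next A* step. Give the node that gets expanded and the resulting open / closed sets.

step 1: expand (4,0) (f=5, h=3) → closed; open now [(3,0) g=3 f=7, (4,1) g=3 f=5, (5,1) g=2 f=5, (6,1) g=1 f=5]

expanded=(4,0); open=[(3,0) g=3 f=7, (4,1) g=3 f=5, (5,1) g=2 f=5, (6,1) g=1 f=5]; closed=[(4,0), (5,0), (6,0)]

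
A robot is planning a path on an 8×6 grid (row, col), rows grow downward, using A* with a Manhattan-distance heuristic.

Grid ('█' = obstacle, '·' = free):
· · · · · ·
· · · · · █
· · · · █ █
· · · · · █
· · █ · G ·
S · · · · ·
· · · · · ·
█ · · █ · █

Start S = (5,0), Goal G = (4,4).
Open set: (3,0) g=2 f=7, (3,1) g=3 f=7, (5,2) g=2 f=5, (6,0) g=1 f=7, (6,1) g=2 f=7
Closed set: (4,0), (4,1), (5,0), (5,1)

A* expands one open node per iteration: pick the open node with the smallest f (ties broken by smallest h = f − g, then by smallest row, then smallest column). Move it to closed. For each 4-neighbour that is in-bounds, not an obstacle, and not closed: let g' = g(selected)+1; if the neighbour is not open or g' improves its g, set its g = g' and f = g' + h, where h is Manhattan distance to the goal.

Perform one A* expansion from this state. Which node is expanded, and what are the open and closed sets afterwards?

step 1: expand (5,2) (f=5, h=3) → closed; open now [(3,0) g=2 f=7, (3,1) g=3 f=7, (5,3) g=3 f=5, (6,0) g=1 f=7, (6,1) g=2 f=7, (6,2) g=3 f=7]

expanded=(5,2); open=[(3,0) g=2 f=7, (3,1) g=3 f=7, (5,3) g=3 f=5, (6,0) g=1 f=7, (6,1) g=2 f=7, (6,2) g=3 f=7]; closed=[(4,0), (4,1), (5,0), (5,1), (5,2)]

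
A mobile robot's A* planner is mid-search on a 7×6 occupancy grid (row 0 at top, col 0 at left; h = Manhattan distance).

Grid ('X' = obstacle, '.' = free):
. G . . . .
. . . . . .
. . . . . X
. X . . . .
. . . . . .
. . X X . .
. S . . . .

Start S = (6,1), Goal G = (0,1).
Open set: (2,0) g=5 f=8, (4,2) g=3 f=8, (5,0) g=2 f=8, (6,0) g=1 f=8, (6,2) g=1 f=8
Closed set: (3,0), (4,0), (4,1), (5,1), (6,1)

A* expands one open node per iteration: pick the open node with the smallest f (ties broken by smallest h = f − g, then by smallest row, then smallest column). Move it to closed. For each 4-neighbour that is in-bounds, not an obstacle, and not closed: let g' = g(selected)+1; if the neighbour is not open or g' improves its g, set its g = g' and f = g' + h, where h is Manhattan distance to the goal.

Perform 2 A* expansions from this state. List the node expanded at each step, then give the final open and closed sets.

order=[(2,0) → (1,0)]; open=[(0,0) g=7 f=8, (1,1) g=7 f=8, (2,1) g=6 f=8, (4,2) g=3 f=8, (5,0) g=2 f=8, (6,0) g=1 f=8, (6,2) g=1 f=8]; closed=[(1,0), (2,0), (3,0), (4,0), (4,1), (5,1), (6,1)]

step 1: expand (2,0) (f=8, h=3) → closed; open now [(1,0) g=6 f=8, (2,1) g=6 f=8, (4,2) g=3 f=8, (5,0) g=2 f=8, (6,0) g=1 f=8, (6,2) g=1 f=8]
step 2: expand (1,0) (f=8, h=2) → closed; open now [(0,0) g=7 f=8, (1,1) g=7 f=8, (2,1) g=6 f=8, (4,2) g=3 f=8, (5,0) g=2 f=8, (6,0) g=1 f=8, (6,2) g=1 f=8]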